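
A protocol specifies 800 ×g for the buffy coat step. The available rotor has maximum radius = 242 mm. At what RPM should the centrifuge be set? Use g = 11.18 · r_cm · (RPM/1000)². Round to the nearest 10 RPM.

r = 242 mm = 24.2 cm
800 = 11.18 × 24.2 × (N/1000)²
(N/1000)² = 800 / 270.556 = 2.956874
N = 1000 × √2.956874 ≈ 1,719.6

1720 RPM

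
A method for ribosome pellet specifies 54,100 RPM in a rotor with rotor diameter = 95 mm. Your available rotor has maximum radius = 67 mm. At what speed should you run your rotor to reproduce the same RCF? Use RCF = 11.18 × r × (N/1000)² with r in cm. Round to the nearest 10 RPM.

45550 RPM

Original rotor: r = 95 mm / 2 = 47.5 mm = 4.75 cm
RCF = 11.18 × r × (N/1000)²
RCF_original = 11.18 × 4.75 × (54.1)² = 11.18 × 4.75 × 2,926.81 ≈ 155,428.2 × g
Your rotor: r = 67 mm = 6.7 cm
155,428.2 = 11.18 × 6.7 × (N/1000)²
(N/1000)² = 155,428.2 / 74.906 = 2074.977
N = 1000 × √2074.977 ≈ 45,551.9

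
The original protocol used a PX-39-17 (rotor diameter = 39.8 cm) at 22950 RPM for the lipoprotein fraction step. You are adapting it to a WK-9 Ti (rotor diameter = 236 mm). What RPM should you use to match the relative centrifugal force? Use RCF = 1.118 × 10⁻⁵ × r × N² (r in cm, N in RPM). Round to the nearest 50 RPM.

≈ 29800 RPM

Original rotor: r = 39.8 / 2 = 19.9 cm
RCF = 1.118 × 10⁻⁵ × r × N²
RCF_original = 1.118 × 10⁻⁵ × 19.9 × (22950)² = 1.118 × 10⁻⁵ × 19.9 × 526,702,500 ≈ 117,181.8 × g
Your rotor: r = 236 mm / 2 = 118 mm = 11.8 cm
117,181.8 = 1.118 × 10⁻⁵ × 11.8 × N²
N² = 117,181.8 / (13.1924 × 10⁻⁵) = 888,252,327
N ≈ √888,252,327 ≈ 29,803.6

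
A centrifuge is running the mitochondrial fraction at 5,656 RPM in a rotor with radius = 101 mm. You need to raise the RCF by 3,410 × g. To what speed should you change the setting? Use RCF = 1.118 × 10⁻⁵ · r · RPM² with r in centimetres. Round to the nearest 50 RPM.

r = 101 mm = 10.1 cm
Current RCF = 1.118 × 10⁻⁵ × 10.1 × (5656)² = 1.118 × 10⁻⁵ × 10.1 × 31,990,336 ≈ 3,612.3 × g
Target RCF = 3,612.3 + 3,410 = 7,022.3 × g
N² = 7,022.3 / (11.2918 × 10⁻⁵) = 62,189,376
N ≈ √62,189,376 ≈ 7,886.0

N₂ ≈ 7900 RPM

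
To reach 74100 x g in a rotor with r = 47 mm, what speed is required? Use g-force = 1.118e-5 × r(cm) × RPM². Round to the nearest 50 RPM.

≈ 37550 RPM

r = 47 mm = 4.7 cm
RCF = 1.118 × 10⁻⁵ × r × N²
74,100 = 1.118 × 10⁻⁵ × 4.7 × N²
N² = 74,100 / (5.2546 × 10⁻⁵) = 1,410,192,974
N ≈ √1,410,192,974 ≈ 37,552.5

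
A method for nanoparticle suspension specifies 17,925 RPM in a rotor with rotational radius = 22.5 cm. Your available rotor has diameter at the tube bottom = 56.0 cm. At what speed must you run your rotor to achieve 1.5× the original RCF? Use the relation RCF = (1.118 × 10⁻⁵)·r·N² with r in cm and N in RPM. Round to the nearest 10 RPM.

RCF_original = 1.118 × 10⁻⁵ × 22.5 × (17925)² = 1.118 × 10⁻⁵ × 22.5 × 321,305,625 ≈ 80,824.4 × g
Target RCF = 1.5 × 80,824.4 ≈ 121,236.6 × g
Your rotor: r = 56.0 / 2 = 28 cm
121,236.6 = 1.118 × 10⁻⁵ × 28 × N²
N² = 121,236.6 / (31.304 × 10⁻⁵) = 387,287,887
N ≈ √387,287,887 ≈ 19,679.6

19680 RPM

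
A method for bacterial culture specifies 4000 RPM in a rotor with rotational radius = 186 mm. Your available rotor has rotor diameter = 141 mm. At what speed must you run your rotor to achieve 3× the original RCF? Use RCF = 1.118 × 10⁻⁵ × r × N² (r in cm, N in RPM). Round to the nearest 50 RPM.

≈ 11250 RPM

Original rotor: r = 186 mm = 18.6 cm
RCF = 1.118 × 10⁻⁵ × r × N²
RCF_original = 1.118 × 10⁻⁵ × 18.6 × (4000)² = 1.118 × 10⁻⁵ × 18.6 × 16,000,000 ≈ 3,327.2 × g
Target RCF = 3 × 3,327.2 ≈ 9,981.6 × g
Your rotor: r = 141 mm / 2 = 70.5 mm = 7.05 cm
9,981.6 = 1.118 × 10⁻⁵ × 7.05 × N²
N² = 9,981.6 / (7.8819 × 10⁻⁵) = 126,639,516
N ≈ √126,639,516 ≈ 11,253.4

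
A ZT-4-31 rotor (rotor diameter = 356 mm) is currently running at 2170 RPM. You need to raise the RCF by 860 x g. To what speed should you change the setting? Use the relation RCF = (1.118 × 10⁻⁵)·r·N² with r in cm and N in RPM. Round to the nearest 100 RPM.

r = 356 mm / 2 = 178 mm = 17.8 cm
Current RCF = 1.118 × 10⁻⁵ × 17.8 × (2170)² = 1.118 × 10⁻⁵ × 17.8 × 4,708,900 ≈ 937.1 × g
Target RCF = 937.1 + 860 = 1,797.1 × g
N² = 1,797.1 / (19.9004 × 10⁻⁵) = 9,030,472
N ≈ √9,030,472 ≈ 3,005.1

≈ 3000 RPM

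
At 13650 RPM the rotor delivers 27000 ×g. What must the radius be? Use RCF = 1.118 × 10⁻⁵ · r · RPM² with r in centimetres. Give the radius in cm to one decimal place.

27000 = 1.118 × 10⁻⁵ × r × (13650)²
r = 27000 / (1.118 × 10⁻⁵ × 186,322,500) = 27000 / 2083.086 ≈ 12.962 cm

r ≈ 13.0 cm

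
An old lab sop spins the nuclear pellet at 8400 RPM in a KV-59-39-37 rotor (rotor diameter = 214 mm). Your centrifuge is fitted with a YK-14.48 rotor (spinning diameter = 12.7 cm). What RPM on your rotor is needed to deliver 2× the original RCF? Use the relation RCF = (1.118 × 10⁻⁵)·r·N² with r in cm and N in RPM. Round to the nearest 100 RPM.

Original rotor: r = 214 mm / 2 = 107 mm = 10.7 cm
RCF_original = 1.118 × 10⁻⁵ × 10.7 × (8400)² = 1.118 × 10⁻⁵ × 10.7 × 70,560,000 ≈ 8,440.8 × g
Target RCF = 2 × 8,440.8 ≈ 16,881.6 × g
Your rotor: r = 12.7 / 2 = 6.35 cm
16,881.6 = 1.118 × 10⁻⁵ × 6.35 × N²
N² = 16,881.6 / (7.0993 × 10⁻⁵) = 237,792,458
N ≈ √237,792,458 ≈ 15,420.5

≈ 15400 RPM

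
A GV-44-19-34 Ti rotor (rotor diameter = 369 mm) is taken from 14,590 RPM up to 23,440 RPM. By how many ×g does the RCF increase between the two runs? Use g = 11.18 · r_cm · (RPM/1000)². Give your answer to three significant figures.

≈ 69400 ×g

r = 369 mm / 2 = 184.5 mm = 18.45 cm
RCF₁ = 11.18 × 18.45 × (14.59)² = 11.18 × 18.45 × 212.8681 ≈ 43,908.5 × g
RCF₂ = 11.18 × 18.45 × (23.44)² = 11.18 × 18.45 × 549.4336 ≈ 113,332.2 × g
Increase = 113,332.2 − 43,908.5 = 69,423.7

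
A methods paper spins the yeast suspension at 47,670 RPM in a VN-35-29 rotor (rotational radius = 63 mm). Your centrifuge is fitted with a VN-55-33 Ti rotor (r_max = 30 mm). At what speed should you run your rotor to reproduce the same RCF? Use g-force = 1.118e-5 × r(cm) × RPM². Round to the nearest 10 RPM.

Original rotor: r = 63 mm = 6.3 cm
RCF = 1.118 × 10⁻⁵ × r × N²
RCF_original = 1.118 × 10⁻⁵ × 6.3 × (47670)² = 1.118 × 10⁻⁵ × 6.3 × 2,272,428,900 ≈ 160,056.3 × g
Your rotor: r = 30 mm = 3.0 cm
160,056.3 = 1.118 × 10⁻⁵ × 3 × N²
N² = 160,056.3 / (3.354 × 10⁻⁵) = 4,772,101,968
N ≈ √4,772,101,968 ≈ 69,080.4

≈ 69080 RPM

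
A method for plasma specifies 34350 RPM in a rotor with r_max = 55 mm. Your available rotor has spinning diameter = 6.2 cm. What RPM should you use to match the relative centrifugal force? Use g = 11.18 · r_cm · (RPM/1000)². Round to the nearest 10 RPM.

45750 RPM

Original rotor: r = 55 mm = 5.5 cm
RCF_original = 11.18 × 5.5 × (34.35)² = 11.18 × 5.5 × 1,179.9225 ≈ 72,553.4 × g
Your rotor: r = 6.2 / 2 = 3.1 cm
72,553.4 = 11.18 × 3.1 × (N/1000)²
(N/1000)² = 72,553.4 / 34.658 = 2093.41
N = 1000 × √2093.41 ≈ 45,753.8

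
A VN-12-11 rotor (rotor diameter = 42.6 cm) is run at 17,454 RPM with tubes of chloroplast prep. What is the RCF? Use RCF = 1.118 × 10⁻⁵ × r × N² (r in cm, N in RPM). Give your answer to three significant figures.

RCF ≈ 72500 ×g

r = 42.6 / 2 = 21.3 cm
RCF = 1.118 × 10⁻⁵ × r × N²
RCF = 1.118 × 10⁻⁵ × 21.3 × (17454)² = 1.118 × 10⁻⁵ × 21.3 × 304,642,116 ≈ 72,545.6 × g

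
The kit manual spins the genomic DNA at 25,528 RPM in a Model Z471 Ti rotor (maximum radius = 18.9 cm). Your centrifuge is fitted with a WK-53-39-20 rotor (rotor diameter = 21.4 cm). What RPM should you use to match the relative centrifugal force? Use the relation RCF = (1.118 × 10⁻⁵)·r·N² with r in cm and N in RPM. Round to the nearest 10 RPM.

RCF_original = 1.118 × 10⁻⁵ × 18.9 × (25528)² = 1.118 × 10⁻⁵ × 18.9 × 651,678,784 ≈ 137,701 × g
Your rotor: r = 21.4 / 2 = 10.7 cm
137,701 = 1.118 × 10⁻⁵ × 10.7 × N²
N² = 137,701 / (11.9626 × 10⁻⁵) = 1,151,095,916
N ≈ √1,151,095,916 ≈ 33,927.8

≈ 33930 RPM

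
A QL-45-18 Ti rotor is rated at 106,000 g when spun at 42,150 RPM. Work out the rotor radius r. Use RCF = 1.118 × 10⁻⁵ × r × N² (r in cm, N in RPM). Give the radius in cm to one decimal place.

5.3 cm

106000 = 1.118 × 10⁻⁵ × r × (42150)²
r = 106000 / (1.118 × 10⁻⁵ × 1,776,622,500) = 106000 / 19862.64 ≈ 5.337 cm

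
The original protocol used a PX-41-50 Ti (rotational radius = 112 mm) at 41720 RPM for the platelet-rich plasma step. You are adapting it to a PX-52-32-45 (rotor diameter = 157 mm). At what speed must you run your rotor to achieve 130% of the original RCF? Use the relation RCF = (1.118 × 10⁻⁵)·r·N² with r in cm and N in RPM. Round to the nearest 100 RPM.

≈ 56800 RPM

Original rotor: r = 112 mm = 11.2 cm
RCF_original = 1.118 × 10⁻⁵ × 11.2 × (41720)² = 1.118 × 10⁻⁵ × 11.2 × 1,740,558,400 ≈ 217,945.8 × g
Target RCF = 1.3 × 217,945.8 ≈ 283,329.5 × g
Your rotor: r = 157 mm / 2 = 78.5 mm = 7.85 cm
283,329.5 = 1.118 × 10⁻⁵ × 7.85 × N²
N² = 283,329.5 / (8.7763 × 10⁻⁵) = 3,228,347,937
N ≈ √3,228,347,937 ≈ 56,818.6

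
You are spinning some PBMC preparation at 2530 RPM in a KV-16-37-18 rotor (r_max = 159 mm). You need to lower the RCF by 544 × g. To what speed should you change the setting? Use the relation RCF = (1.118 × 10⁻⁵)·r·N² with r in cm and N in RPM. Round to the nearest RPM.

N₂ ≈ 1828 RPM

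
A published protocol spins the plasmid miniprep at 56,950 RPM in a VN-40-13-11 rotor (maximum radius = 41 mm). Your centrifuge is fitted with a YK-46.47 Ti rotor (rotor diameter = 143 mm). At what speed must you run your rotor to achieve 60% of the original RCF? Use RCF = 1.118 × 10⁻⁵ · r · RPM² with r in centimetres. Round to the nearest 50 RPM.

33400 RPM

Original rotor: r = 41 mm = 4.1 cm
RCF_original = 1.118 × 10⁻⁵ × 4.1 × (56950)² = 1.118 × 10⁻⁵ × 4.1 × 3,243,302,500 ≈ 148,666.5 × g
Target RCF = 0.6 × 148,666.5 ≈ 89,199.9 × g
Your rotor: r = 143 mm / 2 = 71.5 mm = 7.15 cm
89,199.9 = 1.118 × 10⁻⁵ × 7.15 × N²
N² = 89,199.9 / (7.9937 × 10⁻⁵) = 1,115,877,504
N ≈ √1,115,877,504 ≈ 33,404.8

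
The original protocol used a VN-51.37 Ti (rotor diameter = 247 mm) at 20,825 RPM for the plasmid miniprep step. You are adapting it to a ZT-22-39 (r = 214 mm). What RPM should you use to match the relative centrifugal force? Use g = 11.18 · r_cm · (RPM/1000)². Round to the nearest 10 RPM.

Original rotor: r = 247 mm / 2 = 123.5 mm = 12.35 cm
RCF = 11.18 × r × (N/1000)²
RCF_original = 11.18 × 12.35 × (20.825)² = 11.18 × 12.35 × 433.680625 ≈ 59,879.6 × g
Your rotor: r = 214 mm = 21.4 cm
59,879.6 = 11.18 × 21.4 × (N/1000)²
(N/1000)² = 59,879.6 / 239.252 = 250.2784
N = 1000 × √250.2784 ≈ 15,820.2

≈ 15820 RPM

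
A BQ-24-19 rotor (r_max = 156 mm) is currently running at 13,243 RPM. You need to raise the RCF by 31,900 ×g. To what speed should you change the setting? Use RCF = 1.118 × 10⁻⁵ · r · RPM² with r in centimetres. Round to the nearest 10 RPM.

N₂ ≈ 18930 RPM

r = 156 mm = 15.6 cm
Current RCF = 1.118 × 10⁻⁵ × 15.6 × (13243)² = 1.118 × 10⁻⁵ × 15.6 × 175,377,049 ≈ 30,587.2 × g
Target RCF = 30,587.2 + 31,900 = 62,487.2 × g
N² = 62,487.2 / (17.4408 × 10⁻⁵) = 358,281,730
N ≈ √358,281,730 ≈ 18,928.3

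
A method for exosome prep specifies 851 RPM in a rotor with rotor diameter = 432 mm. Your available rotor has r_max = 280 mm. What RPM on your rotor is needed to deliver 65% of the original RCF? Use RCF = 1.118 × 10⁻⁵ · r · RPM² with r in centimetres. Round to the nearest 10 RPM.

Original rotor: r = 432 mm / 2 = 216 mm = 21.6 cm
RCF = 1.118 × 10⁻⁵ × r × N²
RCF_original = 1.118 × 10⁻⁵ × 21.6 × (851)² = 1.118 × 10⁻⁵ × 21.6 × 724,201 ≈ 174.9 × g
Target RCF = 0.65 × 174.9 ≈ 113.7 × g
Your rotor: r = 280 mm = 28.0 cm
113.7 = 1.118 × 10⁻⁵ × 28 × N²
N² = 113.7 / (31.304 × 10⁻⁵) = 363,212
N ≈ √363,212 ≈ 602.7

600 RPM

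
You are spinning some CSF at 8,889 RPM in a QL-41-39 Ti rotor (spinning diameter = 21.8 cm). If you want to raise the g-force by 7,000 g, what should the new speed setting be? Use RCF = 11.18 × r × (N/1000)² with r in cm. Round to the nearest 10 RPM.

N₂ ≈ 11680 RPM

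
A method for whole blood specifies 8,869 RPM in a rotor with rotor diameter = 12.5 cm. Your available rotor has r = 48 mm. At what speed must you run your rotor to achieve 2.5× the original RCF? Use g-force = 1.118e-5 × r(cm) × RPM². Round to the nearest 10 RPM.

≈ 16000 RPM

Original rotor: r = 12.5 / 2 = 6.25 cm
RCF_original = 1.118 × 10⁻⁵ × 6.25 × (8869)² = 1.118 × 10⁻⁵ × 6.25 × 78,659,161 ≈ 5,496.3 × g
Target RCF = 2.5 × 5,496.3 ≈ 13,740.8 × g
Your rotor: r = 48 mm = 4.8 cm
13,740.8 = 1.118 × 10⁻⁵ × 4.8 × N²
N² = 13,740.8 / (5.3664 × 10⁻⁵) = 256,052,475
N ≈ √256,052,475 ≈ 16,001.6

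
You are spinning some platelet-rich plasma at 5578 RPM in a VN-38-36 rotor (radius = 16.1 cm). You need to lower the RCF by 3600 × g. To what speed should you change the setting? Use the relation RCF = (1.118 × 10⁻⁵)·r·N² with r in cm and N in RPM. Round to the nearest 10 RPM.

N₂ ≈ 3330 RPM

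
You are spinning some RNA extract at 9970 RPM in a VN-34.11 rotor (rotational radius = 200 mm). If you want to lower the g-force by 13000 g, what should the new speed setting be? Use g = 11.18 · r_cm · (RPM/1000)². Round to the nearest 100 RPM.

6400 RPM

r = 200 mm = 20.0 cm
Current RCF = 11.18 × 20 × (9.97)² = 11.18 × 20 × 99.4009 ≈ 22,226 × g
Target RCF = 22,226 − 13,000 = 9,226 × g
(N/1000)² = 9,226 / 223.6 = 41.26118
N = 1000 × √41.26118 ≈ 6,423.5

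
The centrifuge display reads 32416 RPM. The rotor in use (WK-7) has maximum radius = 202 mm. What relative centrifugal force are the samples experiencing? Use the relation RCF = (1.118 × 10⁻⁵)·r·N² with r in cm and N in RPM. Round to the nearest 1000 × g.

≈ 237000 g

r = 202 mm = 20.2 cm
RCF = 1.118 × 10⁻⁵ × r × N²
RCF = 1.118 × 10⁻⁵ × 20.2 × (32416)² = 1.118 × 10⁻⁵ × 20.2 × 1,050,797,056 ≈ 237,307.8 × g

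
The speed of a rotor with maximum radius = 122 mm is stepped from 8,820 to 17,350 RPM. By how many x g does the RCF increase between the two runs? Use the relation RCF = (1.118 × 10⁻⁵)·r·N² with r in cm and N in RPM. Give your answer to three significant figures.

≈ 30400 x g

r = 122 mm = 12.2 cm
RCF₁ = 1.118 × 10⁻⁵ × 12.2 × (8820)² = 1.118 × 10⁻⁵ × 12.2 × 77,792,400 ≈ 10,610.6 × g
RCF₂ = 1.118 × 10⁻⁵ × 12.2 × (17350)² = 1.118 × 10⁻⁵ × 12.2 × 301,022,500 ≈ 41,058.3 × g
Increase = 41,058.3 − 10,610.6 = 30,447.7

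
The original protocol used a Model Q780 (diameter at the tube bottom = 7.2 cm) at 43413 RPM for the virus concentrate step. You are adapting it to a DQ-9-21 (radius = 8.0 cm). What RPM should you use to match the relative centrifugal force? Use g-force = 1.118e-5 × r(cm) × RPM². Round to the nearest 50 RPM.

Original rotor: r = 7.2 / 2 = 3.6 cm
RCF_original = 1.118 × 10⁻⁵ × 3.6 × (43413)² = 1.118 × 10⁻⁵ × 3.6 × 1,884,688,569 ≈ 75,854.9 × g
75,854.9 = 1.118 × 10⁻⁵ × 8 × N²
N² = 75,854.9 / (8.944 × 10⁻⁵) = 848,109,347
N ≈ √848,109,347 ≈ 29,122.3

≈ 29100 RPM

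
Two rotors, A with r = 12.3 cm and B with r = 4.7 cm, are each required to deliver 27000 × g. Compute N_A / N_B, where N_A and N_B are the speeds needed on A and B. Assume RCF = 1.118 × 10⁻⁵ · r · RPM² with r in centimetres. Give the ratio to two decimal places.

0.62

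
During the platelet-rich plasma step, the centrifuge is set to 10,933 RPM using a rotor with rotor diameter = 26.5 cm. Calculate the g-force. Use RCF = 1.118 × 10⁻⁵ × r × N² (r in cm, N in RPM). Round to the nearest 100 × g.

≈ 17700 × g

r = 26.5 / 2 = 13.25 cm
RCF = 1.118 × 10⁻⁵ × r × N²
RCF = 1.118 × 10⁻⁵ × 13.25 × (10933)² = 1.118 × 10⁻⁵ × 13.25 × 119,530,489 ≈ 17,706.6 × g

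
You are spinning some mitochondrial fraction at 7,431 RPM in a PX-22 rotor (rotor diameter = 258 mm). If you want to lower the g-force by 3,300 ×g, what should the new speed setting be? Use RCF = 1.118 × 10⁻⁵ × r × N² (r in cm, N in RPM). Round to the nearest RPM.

≈ 5687 RPM

r = 258 mm / 2 = 129 mm = 12.9 cm
Current RCF = 1.118 × 10⁻⁵ × 12.9 × (7431)² = 1.118 × 10⁻⁵ × 12.9 × 55,219,761 ≈ 7,963.9 × g
Target RCF = 7,963.9 − 3,300 = 4,663.9 × g
N² = 4,663.9 / (14.4222 × 10⁻⁵) = 32,338,340
N ≈ √32,338,340 ≈ 5,686.7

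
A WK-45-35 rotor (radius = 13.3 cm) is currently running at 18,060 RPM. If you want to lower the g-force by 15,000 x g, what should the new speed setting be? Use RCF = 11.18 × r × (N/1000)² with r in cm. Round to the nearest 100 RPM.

Current RCF = 11.18 × 13.3 × (18.06)² = 11.18 × 13.3 × 326.1636 ≈ 48,498.6 × g
Target RCF = 48,498.6 − 15,000 = 33,498.6 × g
(N/1000)² = 33,498.6 / 148.694 = 225.2855
N = 1000 × √225.2855 ≈ 15,009.5

≈ 15000 RPM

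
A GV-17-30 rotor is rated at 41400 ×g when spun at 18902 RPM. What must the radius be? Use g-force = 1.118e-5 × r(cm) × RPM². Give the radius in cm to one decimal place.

≈ 10.4 cm

RCF = 1.118 × 10⁻⁵ × r × N²
41400 = 1.118 × 10⁻⁵ × r × (18902)²
r = 41400 / (1.118 × 10⁻⁵ × 357,285,604) = 41400 / 3994.453 ≈ 10.364 cm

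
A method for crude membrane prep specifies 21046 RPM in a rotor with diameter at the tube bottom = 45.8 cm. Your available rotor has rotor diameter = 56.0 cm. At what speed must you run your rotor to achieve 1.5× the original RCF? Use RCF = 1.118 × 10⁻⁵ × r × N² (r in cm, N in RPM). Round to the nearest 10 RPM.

Original rotor: r = 45.8 / 2 = 22.9 cm
RCF = 1.118 × 10⁻⁵ × r × N²
RCF_original = 1.118 × 10⁻⁵ × 22.9 × (21046)² = 1.118 × 10⁻⁵ × 22.9 × 442,934,116 ≈ 113,400.9 × g
Target RCF = 1.5 × 113,400.9 ≈ 170,101.3 × g
Your rotor: r = 56.0 / 2 = 28 cm
170,101.3 = 1.118 × 10⁻⁵ × 28 × N²
N² = 170,101.3 / (31.304 × 10⁻⁵) = 543,385,190
N ≈ √543,385,190 ≈ 23,310.6

≈ 23310 RPM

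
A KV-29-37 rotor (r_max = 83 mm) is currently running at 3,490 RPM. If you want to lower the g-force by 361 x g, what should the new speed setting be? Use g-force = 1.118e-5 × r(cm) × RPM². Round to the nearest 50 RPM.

N₂ ≈ 2900 RPM

r = 83 mm = 8.3 cm
Current RCF = 1.118 × 10⁻⁵ × 8.3 × (3490)² = 1.118 × 10⁻⁵ × 8.3 × 12,180,100 ≈ 1,130.2 × g
Target RCF = 1,130.2 − 361 = 769.2 × g
N² = 769.2 / (9.2794 × 10⁻⁵) = 8,289,329
N ≈ √8,289,329 ≈ 2,879.1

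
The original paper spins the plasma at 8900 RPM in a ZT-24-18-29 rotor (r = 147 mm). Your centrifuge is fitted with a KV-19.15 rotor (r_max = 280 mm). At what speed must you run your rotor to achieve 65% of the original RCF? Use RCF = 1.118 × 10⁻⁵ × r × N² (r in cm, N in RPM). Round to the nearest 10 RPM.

≈ 5200 RPM

Original rotor: r = 147 mm = 14.7 cm
RCF = 1.118 × 10⁻⁵ × r × N²
RCF_original = 1.118 × 10⁻⁵ × 14.7 × (8900)² = 1.118 × 10⁻⁵ × 14.7 × 79,210,000 ≈ 13,017.8 × g
Target RCF = 0.65 × 13,017.8 ≈ 8,461.6 × g
Your rotor: r = 280 mm = 28.0 cm
8,461.6 = 1.118 × 10⁻⁵ × 28 × N²
N² = 8,461.6 / (31.304 × 10⁻⁵) = 27,030,411
N ≈ √27,030,411 ≈ 5,199.1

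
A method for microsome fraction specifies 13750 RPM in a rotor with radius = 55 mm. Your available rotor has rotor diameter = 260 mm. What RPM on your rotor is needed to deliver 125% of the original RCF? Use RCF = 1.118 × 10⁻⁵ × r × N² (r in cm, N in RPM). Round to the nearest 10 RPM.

10000 RPM

Original rotor: r = 55 mm = 5.5 cm
RCF = 1.118 × 10⁻⁵ × r × N²
RCF_original = 1.118 × 10⁻⁵ × 5.5 × (13750)² = 1.118 × 10⁻⁵ × 5.5 × 189,062,500 ≈ 11,625.5 × g
Target RCF = 1.25 × 11,625.5 ≈ 14,531.9 × g
Your rotor: r = 260 mm / 2 = 130 mm = 13 cm
14,531.9 = 1.118 × 10⁻⁵ × 13 × N²
N² = 14,531.9 / (14.534 × 10⁻⁵) = 99,985,551
N ≈ √99,985,551 ≈ 9,999.3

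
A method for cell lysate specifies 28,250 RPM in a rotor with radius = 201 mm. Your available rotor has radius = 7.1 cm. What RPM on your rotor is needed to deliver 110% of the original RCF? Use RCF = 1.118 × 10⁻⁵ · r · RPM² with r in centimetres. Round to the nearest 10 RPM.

≈ 49850 RPM

Original rotor: r = 201 mm = 20.1 cm
RCF = 1.118 × 10⁻⁵ × r × N²
RCF_original = 1.118 × 10⁻⁵ × 20.1 × (28250)² = 1.118 × 10⁻⁵ × 20.1 × 798,062,500 ≈ 179,339 × g
Target RCF = 1.1 × 179,339 ≈ 197,272.9 × g
197,272.9 = 1.118 × 10⁻⁵ × 7.1 × N²
N² = 197,272.9 / (7.9378 × 10⁻⁵) = 2,485,233,944
N ≈ √2,485,233,944 ≈ 49,852.1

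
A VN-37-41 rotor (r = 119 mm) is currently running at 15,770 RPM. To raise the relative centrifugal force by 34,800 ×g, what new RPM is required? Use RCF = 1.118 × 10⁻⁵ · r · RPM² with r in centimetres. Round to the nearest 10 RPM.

r = 119 mm = 11.9 cm
Current RCF = 1.118 × 10⁻⁵ × 11.9 × (15770)² = 1.118 × 10⁻⁵ × 11.9 × 248,692,900 ≈ 33,086.6 × g
Target RCF = 33,086.6 + 34,800 = 67,886.6 × g
N² = 67,886.6 / (13.3042 × 10⁻⁵) = 510,264,428
N ≈ √510,264,428 ≈ 22,589.0

N₂ ≈ 22590 RPM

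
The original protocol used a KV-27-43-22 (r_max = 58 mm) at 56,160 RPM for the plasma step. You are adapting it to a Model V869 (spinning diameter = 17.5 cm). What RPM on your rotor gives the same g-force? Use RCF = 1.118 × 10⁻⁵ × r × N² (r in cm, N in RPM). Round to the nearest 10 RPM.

45720 RPM

Original rotor: r = 58 mm = 5.8 cm
RCF = 1.118 × 10⁻⁵ × r × N²
RCF_original = 1.118 × 10⁻⁵ × 5.8 × (56160)² = 1.118 × 10⁻⁵ × 5.8 × 3,153,945,600 ≈ 204,514.4 × g
Your rotor: r = 17.5 / 2 = 8.75 cm
204,514.4 = 1.118 × 10⁻⁵ × 8.75 × N²
N² = 204,514.4 / (9.7825 × 10⁻⁵) = 2,090,614,873
N ≈ √2,090,614,873 ≈ 45,723.2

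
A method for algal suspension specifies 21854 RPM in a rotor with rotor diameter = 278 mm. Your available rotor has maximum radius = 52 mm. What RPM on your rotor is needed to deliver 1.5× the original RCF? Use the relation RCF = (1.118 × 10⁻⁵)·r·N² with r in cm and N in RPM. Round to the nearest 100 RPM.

43800 RPM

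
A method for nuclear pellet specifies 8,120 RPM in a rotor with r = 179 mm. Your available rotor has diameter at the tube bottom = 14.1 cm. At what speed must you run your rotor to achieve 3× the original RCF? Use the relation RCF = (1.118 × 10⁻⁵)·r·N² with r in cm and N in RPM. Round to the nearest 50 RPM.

22400 RPM

Original rotor: r = 179 mm = 17.9 cm
RCF = 1.118 × 10⁻⁵ × r × N²
RCF_original = 1.118 × 10⁻⁵ × 17.9 × (8120)² = 1.118 × 10⁻⁵ × 17.9 × 65,934,400 ≈ 13,194.9 × g
Target RCF = 3 × 13,194.9 ≈ 39,584.7 × g
Your rotor: r = 14.1 / 2 = 7.05 cm
39,584.7 = 1.118 × 10⁻⁵ × 7.05 × N²
N² = 39,584.7 / (7.8819 × 10⁻⁵) = 502,222,814
N ≈ √502,222,814 ≈ 22,410.3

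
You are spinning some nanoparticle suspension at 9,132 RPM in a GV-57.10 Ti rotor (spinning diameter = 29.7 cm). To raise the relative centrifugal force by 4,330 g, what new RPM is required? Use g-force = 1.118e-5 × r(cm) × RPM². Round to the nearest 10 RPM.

N₂ ≈ 10460 RPM

r = 29.7 / 2 = 14.85 cm
Current RCF = 1.118 × 10⁻⁵ × 14.85 × (9132)² = 1.118 × 10⁻⁵ × 14.85 × 83,393,424 ≈ 13,845.2 × g
Target RCF = 13,845.2 + 4,330 = 18,175.2 × g
N² = 18,175.2 / (16.6023 × 10⁻⁵) = 109,473,989
N ≈ √109,473,989 ≈ 10,463.0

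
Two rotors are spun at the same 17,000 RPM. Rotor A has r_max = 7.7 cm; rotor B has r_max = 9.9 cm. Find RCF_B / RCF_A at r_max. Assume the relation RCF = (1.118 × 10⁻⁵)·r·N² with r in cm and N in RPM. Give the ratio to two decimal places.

At fixed N, RCF ∝ r, so RCF_B/RCF_A = r_B/r_A = 9.9 / 7.7 = 1.2857.

1.29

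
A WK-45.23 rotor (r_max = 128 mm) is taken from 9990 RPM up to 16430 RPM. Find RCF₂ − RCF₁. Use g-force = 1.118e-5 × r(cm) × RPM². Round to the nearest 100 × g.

24300 x g

r = 128 mm = 12.8 cm
RCF₁ = 1.118 × 10⁻⁵ × 12.8 × (9990)² = 1.118 × 10⁻⁵ × 12.8 × 99,800,100 ≈ 14,281.8 × g
RCF₂ = 1.118 × 10⁻⁵ × 12.8 × (16430)² = 1.118 × 10⁻⁵ × 12.8 × 269,944,900 ≈ 38,630.2 × g
Increase = 38,630.2 − 14,281.8 = 24,348.4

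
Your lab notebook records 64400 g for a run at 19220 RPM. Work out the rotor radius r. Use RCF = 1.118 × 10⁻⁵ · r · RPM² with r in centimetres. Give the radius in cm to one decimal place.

r ≈ 15.6 cm

64400 = 1.118 × 10⁻⁵ × r × (19220)²
r = 64400 / (1.118 × 10⁻⁵ × 369,408,400) = 64400 / 4129.986 ≈ 15.593 cm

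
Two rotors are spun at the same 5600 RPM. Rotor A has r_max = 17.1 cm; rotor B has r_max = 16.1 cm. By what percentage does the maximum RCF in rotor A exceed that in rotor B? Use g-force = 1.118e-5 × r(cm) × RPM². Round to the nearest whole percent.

6%

At equal RPM, RCF scales linearly with r: ratio = 17.1 / 16.1 = 1.0621.
So rotor A delivers 6.2% more g-force.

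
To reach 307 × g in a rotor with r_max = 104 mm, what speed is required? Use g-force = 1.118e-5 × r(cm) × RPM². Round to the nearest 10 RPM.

r = 104 mm = 10.4 cm
307 = 1.118 × 10⁻⁵ × 10.4 × N²
N² = 307 / (11.6272 × 10⁻⁵) = 2,640,361
N ≈ √2,640,361 ≈ 1,624.9

1620 RPM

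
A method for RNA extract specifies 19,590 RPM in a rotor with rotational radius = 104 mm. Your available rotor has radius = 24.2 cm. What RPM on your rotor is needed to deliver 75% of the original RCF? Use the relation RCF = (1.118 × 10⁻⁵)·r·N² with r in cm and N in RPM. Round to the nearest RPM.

11122 RPM

Original rotor: r = 104 mm = 10.4 cm
RCF = 1.118 × 10⁻⁵ × r × N²
RCF_original = 1.118 × 10⁻⁵ × 10.4 × (19590)² = 1.118 × 10⁻⁵ × 10.4 × 383,768,100 ≈ 44,621.5 × g
Target RCF = 0.75 × 44,621.5 ≈ 33,466.1 × g
33,466.1 = 1.118 × 10⁻⁵ × 24.2 × N²
N² = 33,466.1 / (27.0556 × 10⁻⁵) = 123,693,801
N ≈ √123,693,801 ≈ 11,121.8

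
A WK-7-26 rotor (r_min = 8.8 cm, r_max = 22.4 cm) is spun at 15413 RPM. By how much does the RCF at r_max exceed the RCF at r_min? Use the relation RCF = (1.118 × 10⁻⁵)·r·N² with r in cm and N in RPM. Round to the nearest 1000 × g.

≈ 36000 ×g

ΔRCF = 1.118 × 10⁻⁵ × (r_max − r_min) × N² = 1.118 × 10⁻⁵ × 13.6 × 237,560,569 ≈ 36,120.6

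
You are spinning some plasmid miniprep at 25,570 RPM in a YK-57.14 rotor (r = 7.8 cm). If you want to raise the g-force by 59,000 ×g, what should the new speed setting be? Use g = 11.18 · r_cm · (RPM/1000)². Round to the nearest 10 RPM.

≈ 36470 RPM

Current RCF = 11.18 × 7.8 × (25.57)² = 11.18 × 7.8 × 653.8249 ≈ 57,016.1 × g
Target RCF = 57,016.1 + 59,000 = 116,016.1 × g
(N/1000)² = 116,016.1 / 87.204 = 1330.399
N = 1000 × √1330.399 ≈ 36,474.6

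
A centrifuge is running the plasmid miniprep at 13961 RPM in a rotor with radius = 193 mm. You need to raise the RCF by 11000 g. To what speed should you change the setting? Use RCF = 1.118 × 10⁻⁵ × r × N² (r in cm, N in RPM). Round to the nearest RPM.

r = 193 mm = 19.3 cm
Current RCF = 1.118 × 10⁻⁵ × 19.3 × (13961)² = 1.118 × 10⁻⁵ × 19.3 × 194,909,521 ≈ 42,056.4 × g
Target RCF = 42,056.4 + 11,000 = 53,056.4 × g
N² = 53,056.4 / (21.5774 × 10⁻⁵) = 245,888,754
N ≈ √245,888,754 ≈ 15,680.8

≈ 15681 RPM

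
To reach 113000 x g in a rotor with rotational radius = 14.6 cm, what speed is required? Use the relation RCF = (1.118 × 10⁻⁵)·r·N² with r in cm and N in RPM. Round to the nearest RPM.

N ≈ 26311 RPM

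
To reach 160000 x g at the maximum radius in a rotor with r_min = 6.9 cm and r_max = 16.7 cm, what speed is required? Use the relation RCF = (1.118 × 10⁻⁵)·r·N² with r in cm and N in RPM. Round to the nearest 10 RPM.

Use r_max = 16.7 cm.
RCF = 1.118 × 10⁻⁵ × r × N²
160,000 = 1.118 × 10⁻⁵ × 16.7 × N²
N² = 160,000 / (18.6706 × 10⁻⁵) = 856,962,283
N ≈ √856,962,283 ≈ 29,273.9

≈ 29270 RPM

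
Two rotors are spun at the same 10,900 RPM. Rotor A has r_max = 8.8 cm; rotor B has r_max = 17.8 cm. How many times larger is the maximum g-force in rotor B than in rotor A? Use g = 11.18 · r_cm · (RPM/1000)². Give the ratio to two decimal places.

2.02

At fixed N, RCF ∝ r, so RCF_B/RCF_A = r_B/r_A = 17.8 / 8.8 = 2.0227.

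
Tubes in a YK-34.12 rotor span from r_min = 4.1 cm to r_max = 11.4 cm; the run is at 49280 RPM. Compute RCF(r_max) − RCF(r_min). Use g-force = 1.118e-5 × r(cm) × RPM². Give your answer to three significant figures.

ΔRCF ≈ 198000 x g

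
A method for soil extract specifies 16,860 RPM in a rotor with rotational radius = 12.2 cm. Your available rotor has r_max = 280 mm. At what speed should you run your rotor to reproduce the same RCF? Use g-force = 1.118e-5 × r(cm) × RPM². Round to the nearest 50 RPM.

11150 RPM

RCF_original = 1.118 × 10⁻⁵ × 12.2 × (16860)² = 1.118 × 10⁻⁵ × 12.2 × 284,259,600 ≈ 38,771.9 × g
Your rotor: r = 280 mm = 28.0 cm
38,771.9 = 1.118 × 10⁻⁵ × 28 × N²
N² = 38,771.9 / (31.304 × 10⁻⁵) = 123,856,057
N ≈ √123,856,057 ≈ 11,129.1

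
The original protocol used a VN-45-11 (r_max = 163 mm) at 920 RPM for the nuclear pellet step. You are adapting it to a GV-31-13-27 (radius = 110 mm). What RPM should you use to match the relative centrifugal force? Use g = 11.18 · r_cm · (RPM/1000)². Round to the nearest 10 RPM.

≈ 1120 RPM

Original rotor: r = 163 mm = 16.3 cm
RCF = 11.18 × r × (N/1000)²
RCF_original = 11.18 × 16.3 × (0.92)² = 11.18 × 16.3 × 0.8464 ≈ 154.2 × g
Your rotor: r = 110 mm = 11.0 cm
154.2 = 11.18 × 11 × (N/1000)²
(N/1000)² = 154.2 / 122.98 = 1.253862
N = 1000 × √1.253862 ≈ 1,119.8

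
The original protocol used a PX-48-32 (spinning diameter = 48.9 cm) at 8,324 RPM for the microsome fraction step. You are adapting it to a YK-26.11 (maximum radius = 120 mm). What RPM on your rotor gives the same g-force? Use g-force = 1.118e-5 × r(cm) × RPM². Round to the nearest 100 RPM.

Original rotor: r = 48.9 / 2 = 24.45 cm
RCF_original = 1.118 × 10⁻⁵ × 24.45 × (8324)² = 1.118 × 10⁻⁵ × 24.45 × 69,288,976 ≈ 18,940.2 × g
Your rotor: r = 120 mm = 12.0 cm
18,940.2 = 1.118 × 10⁻⁵ × 12 × N²
N² = 18,940.2 / (13.416 × 10⁻⁵) = 141,176,208
N ≈ √141,176,208 ≈ 11,881.8

≈ 11900 RPM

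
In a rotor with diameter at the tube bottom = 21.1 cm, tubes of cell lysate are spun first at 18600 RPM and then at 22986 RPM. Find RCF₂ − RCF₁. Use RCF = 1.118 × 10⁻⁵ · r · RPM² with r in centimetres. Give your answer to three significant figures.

21500 g

r = 21.1 / 2 = 10.55 cm
RCF₁ = 1.118 × 10⁻⁵ × 10.55 × (18600)² = 1.118 × 10⁻⁵ × 10.55 × 345,960,000 ≈ 40,805.6 × g
RCF₂ = 1.118 × 10⁻⁵ × 10.55 × (22986)² = 1.118 × 10⁻⁵ × 10.55 × 528,356,196 ≈ 62,319.1 × g
Increase = 62,319.1 − 40,805.6 = 21,513.5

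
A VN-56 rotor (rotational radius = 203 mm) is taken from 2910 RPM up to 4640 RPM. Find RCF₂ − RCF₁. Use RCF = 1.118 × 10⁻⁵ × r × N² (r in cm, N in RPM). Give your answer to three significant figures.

r = 203 mm = 20.3 cm
RCF₁ = 1.118 × 10⁻⁵ × 20.3 × (2910)² = 1.118 × 10⁻⁵ × 20.3 × 8,468,100 ≈ 1,921.9 × g
RCF₂ = 1.118 × 10⁻⁵ × 20.3 × (4640)² = 1.118 × 10⁻⁵ × 20.3 × 21,529,600 ≈ 4,886.2 × g
Increase = 4,886.2 − 1,921.9 = 2,964.3

≈ 2960 ×g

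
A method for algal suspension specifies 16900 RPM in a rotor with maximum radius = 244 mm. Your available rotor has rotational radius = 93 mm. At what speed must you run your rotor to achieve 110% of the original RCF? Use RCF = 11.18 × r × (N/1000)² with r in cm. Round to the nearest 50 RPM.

28700 RPM

Original rotor: r = 244 mm = 24.4 cm
RCF_original = 11.18 × 24.4 × (16.9)² = 11.18 × 24.4 × 285.61 ≈ 77,912.1 × g
Target RCF = 1.1 × 77,912.1 ≈ 85,703.3 × g
Your rotor: r = 93 mm = 9.3 cm
85,703.3 = 11.18 × 9.3 × (N/1000)²
(N/1000)² = 85,703.3 / 103.974 = 824.2763
N = 1000 × √824.2763 ≈ 28,710.2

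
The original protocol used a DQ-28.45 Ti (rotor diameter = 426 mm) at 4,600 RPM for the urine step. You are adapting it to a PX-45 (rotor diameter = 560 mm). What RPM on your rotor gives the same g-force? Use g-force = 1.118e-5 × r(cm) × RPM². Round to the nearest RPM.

≈ 4012 RPM

Original rotor: r = 426 mm / 2 = 213 mm = 21.3 cm
RCF = 1.118 × 10⁻⁵ × r × N²
RCF_original = 1.118 × 10⁻⁵ × 21.3 × (4600)² = 1.118 × 10⁻⁵ × 21.3 × 21,160,000 ≈ 5,038.9 × g
Your rotor: r = 560 mm / 2 = 280 mm = 28 cm
5,038.9 = 1.118 × 10⁻⁵ × 28 × N²
N² = 5,038.9 / (31.304 × 10⁻⁵) = 16,096,665
N ≈ √16,096,665 ≈ 4,012.1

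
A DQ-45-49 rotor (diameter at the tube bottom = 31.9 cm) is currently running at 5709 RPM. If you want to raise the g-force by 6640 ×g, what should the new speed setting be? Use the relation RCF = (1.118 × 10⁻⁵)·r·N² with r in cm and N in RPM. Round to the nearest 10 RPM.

≈ 8360 RPM

r = 31.9 / 2 = 15.95 cm
Current RCF = 1.118 × 10⁻⁵ × 15.95 × (5709)² = 1.118 × 10⁻⁵ × 15.95 × 32,592,681 ≈ 5,812 × g
Target RCF = 5,812 + 6,640 = 12,452 × g
N² = 12,452 / (17.8321 × 10⁻⁵) = 69,829,128
N ≈ √69,829,128 ≈ 8,356.4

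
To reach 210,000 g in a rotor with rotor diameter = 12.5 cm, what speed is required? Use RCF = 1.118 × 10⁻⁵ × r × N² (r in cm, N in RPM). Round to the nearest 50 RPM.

N ≈ 54800 RPM

r = 12.5 / 2 = 6.25 cm
210,000 = 1.118 × 10⁻⁵ × 6.25 × N²
N² = 210,000 / (6.9875 × 10⁻⁵) = 3,005,366,726
N ≈ √3,005,366,726 ≈ 54,821.2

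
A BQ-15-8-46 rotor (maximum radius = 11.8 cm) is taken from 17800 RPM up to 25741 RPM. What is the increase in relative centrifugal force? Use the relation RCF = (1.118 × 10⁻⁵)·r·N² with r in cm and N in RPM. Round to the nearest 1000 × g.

RCF₁ = 1.118 × 10⁻⁵ × 11.8 × (17800)² = 1.118 × 10⁻⁵ × 11.8 × 316,840,000 ≈ 41,798.8 × g
RCF₂ = 1.118 × 10⁻⁵ × 11.8 × (25741)² = 1.118 × 10⁻⁵ × 11.8 × 662,599,081 ≈ 87,412.7 × g
Increase = 87,412.7 − 41,798.8 = 45,613.9

46000 ×g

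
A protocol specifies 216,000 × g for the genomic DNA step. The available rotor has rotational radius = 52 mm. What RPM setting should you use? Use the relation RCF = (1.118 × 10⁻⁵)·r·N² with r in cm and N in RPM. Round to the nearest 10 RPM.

N ≈ 60950 RPM

r = 52 mm = 5.2 cm
216,000 = 1.118 × 10⁻⁵ × 5.2 × N²
N² = 216,000 / (5.8136 × 10⁻⁵) = 3,715,425,898
N ≈ √3,715,425,898 ≈ 60,954.3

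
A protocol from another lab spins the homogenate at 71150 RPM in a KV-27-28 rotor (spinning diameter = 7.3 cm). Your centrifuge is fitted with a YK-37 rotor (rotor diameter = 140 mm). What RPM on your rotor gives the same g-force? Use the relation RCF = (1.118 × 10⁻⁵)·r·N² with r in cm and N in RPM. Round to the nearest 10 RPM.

≈ 51380 RPM

Original rotor: r = 7.3 / 2 = 3.65 cm
RCF_original = 1.118 × 10⁻⁵ × 3.65 × (71150)² = 1.118 × 10⁻⁵ × 3.65 × 5,062,322,500 ≈ 206,578.2 × g
Your rotor: r = 140 mm / 2 = 70 mm = 7 cm
206,578.2 = 1.118 × 10⁻⁵ × 7 × N²
N² = 206,578.2 / (7.826 × 10⁻⁵) = 2,639,639,663
N ≈ √2,639,639,663 ≈ 51,377.4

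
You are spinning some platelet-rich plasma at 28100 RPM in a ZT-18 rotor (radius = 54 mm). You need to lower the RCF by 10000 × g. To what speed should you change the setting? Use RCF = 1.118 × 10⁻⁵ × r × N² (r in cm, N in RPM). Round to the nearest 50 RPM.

r = 54 mm = 5.4 cm
Current RCF = 1.118 × 10⁻⁵ × 5.4 × (28100)² = 1.118 × 10⁻⁵ × 5.4 × 789,610,000 ≈ 47,670.3 × g
Target RCF = 47,670.3 − 10,000 = 37,670.3 × g
N² = 37,670.3 / (6.0372 × 10⁻⁵) = 623,969,721
N ≈ √623,969,721 ≈ 24,979.4

≈ 25000 RPM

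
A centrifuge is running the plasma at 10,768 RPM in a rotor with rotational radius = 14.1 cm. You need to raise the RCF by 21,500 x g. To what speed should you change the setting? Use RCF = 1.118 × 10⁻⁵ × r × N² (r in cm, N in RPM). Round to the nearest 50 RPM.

≈ 15900 RPM

Current RCF = 1.118 × 10⁻⁵ × 14.1 × (10768)² = 1.118 × 10⁻⁵ × 14.1 × 115,949,824 ≈ 18,278.1 × g
Target RCF = 18,278.1 + 21,500 = 39,778.1 × g
N² = 39,778.1 / (15.7638 × 10⁻⁵) = 252,338,269
N ≈ √252,338,269 ≈ 15,885.2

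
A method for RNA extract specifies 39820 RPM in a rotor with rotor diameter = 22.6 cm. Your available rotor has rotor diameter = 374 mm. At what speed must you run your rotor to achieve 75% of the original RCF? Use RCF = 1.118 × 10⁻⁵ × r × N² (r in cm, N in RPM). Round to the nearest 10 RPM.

26810 RPM

Original rotor: r = 22.6 / 2 = 11.3 cm
RCF = 1.118 × 10⁻⁵ × r × N²
RCF_original = 1.118 × 10⁻⁵ × 11.3 × (39820)² = 1.118 × 10⁻⁵ × 11.3 × 1,585,632,400 ≈ 200,319.3 × g
Target RCF = 0.75 × 200,319.3 ≈ 150,239.5 × g
Your rotor: r = 374 mm / 2 = 187 mm = 18.7 cm
150,239.5 = 1.118 × 10⁻⁵ × 18.7 × N²
N² = 150,239.5 / (20.9066 × 10⁻⁵) = 718,622,349
N ≈ √718,622,349 ≈ 26,807.1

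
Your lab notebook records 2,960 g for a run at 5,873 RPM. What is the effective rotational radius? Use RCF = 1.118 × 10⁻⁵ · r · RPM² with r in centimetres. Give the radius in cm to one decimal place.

2960 = 1.118 × 10⁻⁵ × r × (5873)²
r = 2960 / (1.118 × 10⁻⁵ × 34,492,129) = 2960 / 385.622 ≈ 7.676 cm

r ≈ 7.7 cm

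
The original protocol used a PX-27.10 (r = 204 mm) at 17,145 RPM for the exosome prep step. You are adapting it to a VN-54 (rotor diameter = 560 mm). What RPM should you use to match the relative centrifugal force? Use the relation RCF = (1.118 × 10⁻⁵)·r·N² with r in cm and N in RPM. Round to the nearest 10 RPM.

≈ 14630 RPM

Original rotor: r = 204 mm = 20.4 cm
RCF_original = 1.118 × 10⁻⁵ × 20.4 × (17145)² = 1.118 × 10⁻⁵ × 20.4 × 293,951,025 ≈ 67,042 × g
Your rotor: r = 560 mm / 2 = 280 mm = 28 cm
67,042 = 1.118 × 10⁻⁵ × 28 × N²
N² = 67,042 / (31.304 × 10⁻⁵) = 214,164,324
N ≈ √214,164,324 ≈ 14,634.4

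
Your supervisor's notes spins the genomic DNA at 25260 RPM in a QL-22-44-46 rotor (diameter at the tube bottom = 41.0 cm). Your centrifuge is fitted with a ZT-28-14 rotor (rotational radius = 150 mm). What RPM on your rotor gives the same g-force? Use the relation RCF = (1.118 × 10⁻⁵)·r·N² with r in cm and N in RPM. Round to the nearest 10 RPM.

Original rotor: r = 41.0 / 2 = 20.5 cm
RCF_original = 1.118 × 10⁻⁵ × 20.5 × (25260)² = 1.118 × 10⁻⁵ × 20.5 × 638,067,600 ≈ 146,238.7 × g
Your rotor: r = 150 mm = 15.0 cm
146,238.7 = 1.118 × 10⁻⁵ × 15 × N²
N² = 146,238.7 / (16.77 × 10⁻⁵) = 872,025,641
N ≈ √872,025,641 ≈ 29,530.1

29530 RPM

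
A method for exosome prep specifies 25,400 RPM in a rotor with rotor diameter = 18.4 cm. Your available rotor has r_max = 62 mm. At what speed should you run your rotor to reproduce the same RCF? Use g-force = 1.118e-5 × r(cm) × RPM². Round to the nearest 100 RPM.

Original rotor: r = 18.4 / 2 = 9.2 cm
RCF = 1.118 × 10⁻⁵ × r × N²
RCF_original = 1.118 × 10⁻⁵ × 9.2 × (25400)² = 1.118 × 10⁻⁵ × 9.2 × 645,160,000 ≈ 66,358.6 × g
Your rotor: r = 62 mm = 6.2 cm
66,358.6 = 1.118 × 10⁻⁵ × 6.2 × N²
N² = 66,358.6 / (6.9316 × 10⁻⁵) = 957,334,526
N ≈ √957,334,526 ≈ 30,940.8

≈ 30900 RPM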